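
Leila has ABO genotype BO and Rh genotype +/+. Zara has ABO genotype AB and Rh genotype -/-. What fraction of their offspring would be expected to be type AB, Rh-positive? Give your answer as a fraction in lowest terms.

ABO cross BO × AB → offspring phenotypes: 1/4 A, 1/2 B, 1/4 AB.
Rh cross +/+ × -/- → 1 Rh+.
Independent loci: P(type AB, Rh-positive) = 1/4 × 1 = 1/4.

1/4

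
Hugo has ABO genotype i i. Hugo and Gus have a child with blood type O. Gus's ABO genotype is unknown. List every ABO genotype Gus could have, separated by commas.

I^A i, I^B i, i i

For each candidate genotype of Gus, check whether crossing it with i i can produce every observed child phenotype.
  I^A I^A → possible child types {A} ✗
  I^A I^B → possible child types {A, B} ✗
  I^A i → possible child types {O, A} ✓
  I^B I^B → possible child types {B} ✗
  I^B i → possible child types {O, B} ✓
  i i → possible child types {O} ✓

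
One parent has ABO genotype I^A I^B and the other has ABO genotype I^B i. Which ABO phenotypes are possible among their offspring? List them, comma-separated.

A, B, AB

Gametes from I^A I^B × I^B i give offspring ABO genotypes I^A I^B, I^A i, I^B I^B, I^B i, i.e. phenotypes A, B, AB.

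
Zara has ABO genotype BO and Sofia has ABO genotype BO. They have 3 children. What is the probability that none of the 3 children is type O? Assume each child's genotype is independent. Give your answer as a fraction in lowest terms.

ABO cross BO × BO → 1/4 O, 3/4 B.
So P(type O) = 1/4 per child.
P(not type O) = 3/4 for one child; (3/4)^3 = 27/64.

27/64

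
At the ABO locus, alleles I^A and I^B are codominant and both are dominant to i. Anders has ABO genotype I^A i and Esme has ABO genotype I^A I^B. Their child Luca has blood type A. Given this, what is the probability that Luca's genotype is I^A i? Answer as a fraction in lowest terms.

1/2

Cross I^A i × I^A I^B → 1/4 I^A I^A, 1/4 I^A I^B, 1/4 I^A i, 1/4 I^B i.
Type-A genotypes among offspring: I^A I^A (1/4), I^A i (1/4); total 1/2.
P(I^A i | type A) = (1/4) / (1/2) = 1/2.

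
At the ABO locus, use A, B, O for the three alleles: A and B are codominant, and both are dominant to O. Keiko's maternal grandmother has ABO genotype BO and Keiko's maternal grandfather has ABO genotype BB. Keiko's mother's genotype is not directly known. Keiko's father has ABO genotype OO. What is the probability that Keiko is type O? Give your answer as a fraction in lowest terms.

1/4

Keiko's mother's ABO genotype from BO × BB: 1/2 BB, 1/2 BO.
Crossing each possibility with the father OO and summing P(type O): 1/2·0 + 1/2·1/2 = 1/4.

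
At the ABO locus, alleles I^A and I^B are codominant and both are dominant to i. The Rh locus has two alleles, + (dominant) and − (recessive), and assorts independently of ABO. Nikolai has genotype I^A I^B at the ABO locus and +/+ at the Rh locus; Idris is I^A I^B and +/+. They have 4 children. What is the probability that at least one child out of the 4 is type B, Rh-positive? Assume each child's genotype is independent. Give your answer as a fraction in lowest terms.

175/256

ABO cross I^A I^B × I^A I^B → 1/4 A, 1/4 B, 1/2 AB.
Rh cross +/+ × +/+ → 1 Rh+; so P(type B, Rh-positive) = 1/4 × 1 = 1/4 per child.
P(none) = (3/4)^4 = 81/256; P(at least one) = 1 − 81/256 = 175/256.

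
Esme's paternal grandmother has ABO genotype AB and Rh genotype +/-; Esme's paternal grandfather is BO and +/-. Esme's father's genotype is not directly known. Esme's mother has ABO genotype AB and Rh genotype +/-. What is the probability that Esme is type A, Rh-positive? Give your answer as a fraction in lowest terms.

3/16

Esme's father's ABO genotype from AB × BO: 1/4 AB, 1/4 AO, 1/4 BB, 1/4 BO.
Crossing each possibility with the mother AB and summing P(type A): 1/4·1/4 + 1/4·1/2 + 1/4·0 + 1/4·1/4 = 1/4.
Similarly for Rh via the father's Rh distribution: P(Rh+) = 3/4.
Independent loci: 1/4 × 3/4 = 3/16.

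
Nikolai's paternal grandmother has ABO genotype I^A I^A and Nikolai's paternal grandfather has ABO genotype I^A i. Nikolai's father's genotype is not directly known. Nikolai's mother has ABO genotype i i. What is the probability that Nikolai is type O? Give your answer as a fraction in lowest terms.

1/4

Nikolai's father's ABO genotype from I^A I^A × I^A i: 1/2 I^A I^A, 1/2 I^A i.
Crossing each possibility with the mother i i and summing P(type O): 1/2·0 + 1/2·1/2 = 1/4.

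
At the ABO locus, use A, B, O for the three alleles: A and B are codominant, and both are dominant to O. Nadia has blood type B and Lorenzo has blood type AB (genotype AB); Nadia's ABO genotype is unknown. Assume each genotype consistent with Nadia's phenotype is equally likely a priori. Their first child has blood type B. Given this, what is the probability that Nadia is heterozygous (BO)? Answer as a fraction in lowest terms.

1/2

Possible genotypes: Nadia ∈ {BB, BO}; Lorenzo ∈ {AB}.
Weight each parental genotype pair by prior × P(type-B child):
  BB × AB: posterior weight 1/2.
  BO × AB: posterior weight 1/2.
Sum the posterior weight over pairs where Nadia is BO: 1/2.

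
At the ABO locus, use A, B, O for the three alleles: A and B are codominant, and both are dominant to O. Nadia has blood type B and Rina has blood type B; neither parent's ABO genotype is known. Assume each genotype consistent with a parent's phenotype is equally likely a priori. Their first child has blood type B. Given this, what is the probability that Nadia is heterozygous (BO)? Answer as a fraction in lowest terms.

Possible genotypes: Nadia ∈ {BB, BO}; Rina ∈ {BB, BO}.
Weight each parental genotype pair by prior × P(type-B child):
  BB × BB: posterior weight 4/15.
  BB × BO: posterior weight 4/15.
  BO × BB: posterior weight 4/15.
  BO × BO: posterior weight 1/5.
Sum the posterior weight over pairs where Nadia is BO: 7/15.

7/15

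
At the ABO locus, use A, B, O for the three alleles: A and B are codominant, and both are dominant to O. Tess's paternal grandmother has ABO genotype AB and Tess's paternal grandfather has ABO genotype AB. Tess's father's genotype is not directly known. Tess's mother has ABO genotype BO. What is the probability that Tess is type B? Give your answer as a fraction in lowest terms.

1/2

Tess's father's ABO genotype from AB × AB: 1/4 AA, 1/2 AB, 1/4 BB.
Crossing each possibility with the mother BO and summing P(type B): 1/4·0 + 1/2·1/2 + 1/4·1 = 1/2.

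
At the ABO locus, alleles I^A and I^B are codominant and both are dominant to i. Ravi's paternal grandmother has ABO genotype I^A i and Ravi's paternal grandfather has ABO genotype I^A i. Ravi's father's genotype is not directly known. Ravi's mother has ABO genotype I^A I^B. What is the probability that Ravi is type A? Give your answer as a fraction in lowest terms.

1/2

Ravi's father's ABO genotype from I^A i × I^A i: 1/4 I^A I^A, 1/2 I^A i, 1/4 i i.
Crossing each possibility with the mother I^A I^B and summing P(type A): 1/4·1/2 + 1/2·1/2 + 1/4·1/2 = 1/2.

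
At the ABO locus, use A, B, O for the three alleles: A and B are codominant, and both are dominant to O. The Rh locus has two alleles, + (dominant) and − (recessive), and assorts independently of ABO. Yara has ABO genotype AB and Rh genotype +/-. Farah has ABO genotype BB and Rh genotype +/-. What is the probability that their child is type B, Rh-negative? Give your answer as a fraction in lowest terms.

ABO cross AB × BB → offspring phenotypes: 1/2 B, 1/2 AB.
Rh cross +/- × +/- → 3/4 Rh+, 1/4 Rh-.
Independent loci: P(type B, Rh-negative) = 1/2 × 1/4 = 1/8.

1/8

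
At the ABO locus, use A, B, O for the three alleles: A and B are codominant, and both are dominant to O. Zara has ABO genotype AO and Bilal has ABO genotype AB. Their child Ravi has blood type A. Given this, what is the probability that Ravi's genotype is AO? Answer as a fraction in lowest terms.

Cross AO × AB → 1/4 AA, 1/4 AB, 1/4 AO, 1/4 BO.
Type-A genotypes among offspring: AA (1/4), AO (1/4); total 1/2.
P(AO | type A) = (1/4) / (1/2) = 1/2.

1/2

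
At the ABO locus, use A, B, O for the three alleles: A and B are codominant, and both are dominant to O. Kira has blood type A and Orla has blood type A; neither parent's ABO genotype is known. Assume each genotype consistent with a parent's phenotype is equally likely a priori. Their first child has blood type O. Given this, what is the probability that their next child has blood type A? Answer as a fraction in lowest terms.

3/4

Possible genotypes: Kira ∈ {AA, AO}; Orla ∈ {AA, AO}.
Weight each parental genotype pair by prior × P(type-O child):
  AO × AO: posterior weight 1; P(next child type A) = 3/4.
Weighted sum = 3/4.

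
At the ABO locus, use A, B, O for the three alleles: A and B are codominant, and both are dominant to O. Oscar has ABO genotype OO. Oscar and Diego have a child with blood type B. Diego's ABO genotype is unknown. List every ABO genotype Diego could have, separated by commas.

For each candidate genotype of Diego, check whether crossing it with OO can produce every observed child phenotype.
  AA → possible child types {A} ✗
  AB → possible child types {A, B} ✓
  AO → possible child types {O, A} ✗
  BB → possible child types {B} ✓
  BO → possible child types {O, B} ✓
  OO → possible child types {O} ✗

AB, BB, BO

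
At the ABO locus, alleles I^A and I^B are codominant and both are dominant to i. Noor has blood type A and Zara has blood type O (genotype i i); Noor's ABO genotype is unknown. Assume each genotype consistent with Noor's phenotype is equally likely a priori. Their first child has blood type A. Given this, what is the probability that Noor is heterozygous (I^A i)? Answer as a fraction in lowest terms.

Possible genotypes: Noor ∈ {I^A I^A, I^A i}; Zara ∈ {i i}.
Weight each parental genotype pair by prior × P(type-A child):
  I^A I^A × i i: posterior weight 2/3.
  I^A i × i i: posterior weight 1/3.
Sum the posterior weight over pairs where Noor is I^A i: 1/3.

1/3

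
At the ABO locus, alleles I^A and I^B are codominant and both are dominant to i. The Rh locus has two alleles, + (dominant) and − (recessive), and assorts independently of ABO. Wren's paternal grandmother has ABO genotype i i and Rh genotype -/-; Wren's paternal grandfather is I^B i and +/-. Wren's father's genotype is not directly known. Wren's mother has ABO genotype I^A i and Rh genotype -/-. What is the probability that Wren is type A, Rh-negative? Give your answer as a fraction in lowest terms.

9/32

Wren's father's ABO genotype from i i × I^B i: 1/2 I^B i, 1/2 i i.
Crossing each possibility with the mother I^A i and summing P(type A): 1/2·1/4 + 1/2·1/2 = 3/8.
Similarly for Rh via the father's Rh distribution: P(Rh-) = 3/4.
Independent loci: 3/8 × 3/4 = 9/32.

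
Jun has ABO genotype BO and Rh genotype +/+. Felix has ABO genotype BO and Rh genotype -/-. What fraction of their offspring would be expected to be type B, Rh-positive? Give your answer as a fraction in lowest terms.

3/4

ABO cross BO × BO → offspring phenotypes: 1/4 O, 3/4 B.
Rh cross +/+ × -/- → 1 Rh+.
Independent loci: P(type B, Rh-positive) = 3/4 × 1 = 3/4.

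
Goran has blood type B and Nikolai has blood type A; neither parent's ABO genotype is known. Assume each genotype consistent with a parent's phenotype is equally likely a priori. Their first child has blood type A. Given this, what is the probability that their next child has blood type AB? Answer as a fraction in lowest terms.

5/12

Possible genotypes: Goran ∈ {BB, BO}; Nikolai ∈ {AA, AO}.
Weight each parental genotype pair by prior × P(type-A child):
  BO × AA: posterior weight 2/3; P(next child type AB) = 1/2.
  BO × AO: posterior weight 1/3; P(next child type AB) = 1/4.
Weighted sum = 5/12.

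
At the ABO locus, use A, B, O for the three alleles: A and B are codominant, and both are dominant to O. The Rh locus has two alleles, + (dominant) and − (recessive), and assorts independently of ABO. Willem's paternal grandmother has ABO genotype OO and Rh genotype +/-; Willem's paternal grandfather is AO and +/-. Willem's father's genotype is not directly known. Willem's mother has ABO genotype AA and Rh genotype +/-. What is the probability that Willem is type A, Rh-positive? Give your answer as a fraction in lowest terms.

3/4

Willem's father's ABO genotype from OO × AO: 1/2 AO, 1/2 OO.
Crossing each possibility with the mother AA and summing P(type A): 1/2·1 + 1/2·1 = 1.
Similarly for Rh via the father's Rh distribution: P(Rh+) = 3/4.
Independent loci: 1 × 3/4 = 3/4.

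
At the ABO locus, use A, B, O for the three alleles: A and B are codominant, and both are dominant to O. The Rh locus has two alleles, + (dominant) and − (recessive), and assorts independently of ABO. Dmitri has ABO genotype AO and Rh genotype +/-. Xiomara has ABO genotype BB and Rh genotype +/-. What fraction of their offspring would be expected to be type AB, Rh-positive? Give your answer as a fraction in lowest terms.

3/8

ABO cross AO × BB → offspring phenotypes: 1/2 B, 1/2 AB.
Rh cross +/- × +/- → 3/4 Rh+, 1/4 Rh-.
Independent loci: P(type AB, Rh-positive) = 1/2 × 3/4 = 3/8.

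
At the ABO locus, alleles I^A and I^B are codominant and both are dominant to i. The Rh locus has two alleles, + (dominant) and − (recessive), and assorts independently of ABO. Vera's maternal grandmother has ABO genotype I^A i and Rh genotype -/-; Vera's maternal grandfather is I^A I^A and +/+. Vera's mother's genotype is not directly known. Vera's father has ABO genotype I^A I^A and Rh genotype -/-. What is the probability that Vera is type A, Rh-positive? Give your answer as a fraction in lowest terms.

Vera's mother's ABO genotype from I^A i × I^A I^A: 1/2 I^A I^A, 1/2 I^A i.
Crossing each possibility with the father I^A I^A and summing P(type A): 1/2·1 + 1/2·1 = 1.
Similarly for Rh via the mother's Rh distribution: P(Rh+) = 1/2.
Independent loci: 1 × 1/2 = 1/2.

1/2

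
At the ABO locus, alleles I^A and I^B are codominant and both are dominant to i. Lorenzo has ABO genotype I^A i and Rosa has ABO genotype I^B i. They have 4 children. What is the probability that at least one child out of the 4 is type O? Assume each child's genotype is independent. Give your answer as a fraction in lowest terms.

175/256

ABO cross I^A i × I^B i → 1/4 O, 1/4 A, 1/4 B, 1/4 AB.
So P(type O) = 1/4 per child.
P(none) = (3/4)^4 = 81/256; P(at least one) = 1 − 81/256 = 175/256.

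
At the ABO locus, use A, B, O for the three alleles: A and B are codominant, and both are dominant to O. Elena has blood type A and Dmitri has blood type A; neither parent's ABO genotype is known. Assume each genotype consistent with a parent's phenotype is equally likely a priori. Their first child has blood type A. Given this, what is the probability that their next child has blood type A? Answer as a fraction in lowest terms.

19/20

Possible genotypes: Elena ∈ {AA, AO}; Dmitri ∈ {AA, AO}.
Weight each parental genotype pair by prior × P(type-A child):
  AA × AA: posterior weight 4/15; P(next child type A) = 1.
  AA × AO: posterior weight 4/15; P(next child type A) = 1.
  AO × AA: posterior weight 4/15; P(next child type A) = 1.
  AO × AO: posterior weight 1/5; P(next child type A) = 3/4.
Weighted sum = 19/20.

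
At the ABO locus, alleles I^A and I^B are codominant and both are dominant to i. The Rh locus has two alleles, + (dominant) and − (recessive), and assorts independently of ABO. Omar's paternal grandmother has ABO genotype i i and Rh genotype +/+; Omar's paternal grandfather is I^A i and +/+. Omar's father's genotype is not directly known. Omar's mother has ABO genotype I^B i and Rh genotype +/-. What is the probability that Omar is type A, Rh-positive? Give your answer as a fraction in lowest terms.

Omar's father's ABO genotype from i i × I^A i: 1/2 I^A i, 1/2 i i.
Crossing each possibility with the mother I^B i and summing P(type A): 1/2·1/4 + 1/2·0 = 1/8.
Similarly for Rh via the father's Rh distribution: P(Rh+) = 1.
Independent loci: 1/8 × 1 = 1/8.

1/8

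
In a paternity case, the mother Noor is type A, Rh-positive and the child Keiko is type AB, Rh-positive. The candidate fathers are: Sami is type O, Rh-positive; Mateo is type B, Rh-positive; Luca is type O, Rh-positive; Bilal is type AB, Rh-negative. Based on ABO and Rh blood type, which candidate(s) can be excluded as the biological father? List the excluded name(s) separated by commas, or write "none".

A candidate is excluded only if no genotype consistent with his phenotype could produce a type AB, Rh-positive child with a type A, Rh-positive mother.
Sami (type O, Rh+): no genotype consistent with that phenotype can produce a type-AB Rh+ child with a type-A mother.
Luca (type O, Rh+): no genotype consistent with that phenotype can produce a type-AB Rh+ child with a type-A mother.

Sami, Luca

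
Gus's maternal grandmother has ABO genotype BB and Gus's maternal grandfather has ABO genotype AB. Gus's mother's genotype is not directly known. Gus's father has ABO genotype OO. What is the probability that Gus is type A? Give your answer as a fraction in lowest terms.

1/4

Gus's mother's ABO genotype from BB × AB: 1/2 AB, 1/2 BB.
Crossing each possibility with the father OO and summing P(type A): 1/2·1/2 + 1/2·0 = 1/4.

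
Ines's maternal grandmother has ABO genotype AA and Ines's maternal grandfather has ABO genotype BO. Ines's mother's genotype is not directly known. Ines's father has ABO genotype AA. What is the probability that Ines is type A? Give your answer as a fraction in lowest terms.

Ines's mother's ABO genotype from AA × BO: 1/2 AB, 1/2 AO.
Crossing each possibility with the father AA and summing P(type A): 1/2·1/2 + 1/2·1 = 3/4.

3/4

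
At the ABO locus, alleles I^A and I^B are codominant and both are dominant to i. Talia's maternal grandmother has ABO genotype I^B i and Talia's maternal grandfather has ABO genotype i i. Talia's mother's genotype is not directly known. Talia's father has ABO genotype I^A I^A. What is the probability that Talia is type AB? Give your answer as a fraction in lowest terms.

1/4

Talia's mother's ABO genotype from I^B i × i i: 1/2 I^B i, 1/2 i i.
Crossing each possibility with the father I^A I^A and summing P(type AB): 1/2·1/2 + 1/2·0 = 1/4.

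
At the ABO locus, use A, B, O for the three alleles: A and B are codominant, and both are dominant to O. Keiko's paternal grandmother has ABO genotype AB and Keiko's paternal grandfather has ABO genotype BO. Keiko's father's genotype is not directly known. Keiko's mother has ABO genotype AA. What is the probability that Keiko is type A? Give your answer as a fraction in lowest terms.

Keiko's father's ABO genotype from AB × BO: 1/4 AB, 1/4 AO, 1/4 BB, 1/4 BO.
Crossing each possibility with the mother AA and summing P(type A): 1/4·1/2 + 1/4·1 + 1/4·0 + 1/4·1/2 = 1/2.

1/2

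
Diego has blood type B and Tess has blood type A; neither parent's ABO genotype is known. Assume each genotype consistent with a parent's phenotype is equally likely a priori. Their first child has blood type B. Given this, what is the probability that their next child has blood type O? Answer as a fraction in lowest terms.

1/12

Possible genotypes: Diego ∈ {I^B I^B, I^B i}; Tess ∈ {I^A I^A, I^A i}.
Weight each parental genotype pair by prior × P(type-B child):
  I^B I^B × I^A i: posterior weight 2/3; P(next child type O) = 0.
  I^B i × I^A i: posterior weight 1/3; P(next child type O) = 1/4.
Weighted sum = 1/12.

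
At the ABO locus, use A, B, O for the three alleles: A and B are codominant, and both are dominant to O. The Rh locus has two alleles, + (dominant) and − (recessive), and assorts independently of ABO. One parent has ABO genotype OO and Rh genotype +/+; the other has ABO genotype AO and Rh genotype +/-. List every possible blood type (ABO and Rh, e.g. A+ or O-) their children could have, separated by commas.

Gametes from OO × AO give offspring ABO genotypes AO, OO, i.e. phenotypes O, A.
Rh cross +/+ × +/- → phenotypes Rh+.
Combining independently: O+, A+.

O+, A+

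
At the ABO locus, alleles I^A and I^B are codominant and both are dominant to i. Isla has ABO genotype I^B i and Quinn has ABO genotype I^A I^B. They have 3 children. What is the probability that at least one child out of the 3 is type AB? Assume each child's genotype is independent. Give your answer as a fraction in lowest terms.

ABO cross I^B i × I^A I^B → 1/4 A, 1/2 B, 1/4 AB.
So P(type AB) = 1/4 per child.
P(none) = (3/4)^3 = 27/64; P(at least one) = 1 − 27/64 = 37/64.

37/64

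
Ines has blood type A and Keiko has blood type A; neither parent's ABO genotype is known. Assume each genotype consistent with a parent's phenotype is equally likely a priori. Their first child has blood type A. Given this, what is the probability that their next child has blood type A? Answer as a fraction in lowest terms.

19/20

Possible genotypes: Ines ∈ {I^A I^A, I^A i}; Keiko ∈ {I^A I^A, I^A i}.
Weight each parental genotype pair by prior × P(type-A child):
  I^A I^A × I^A I^A: posterior weight 4/15; P(next child type A) = 1.
  I^A I^A × I^A i: posterior weight 4/15; P(next child type A) = 1.
  I^A i × I^A I^A: posterior weight 4/15; P(next child type A) = 1.
  I^A i × I^A i: posterior weight 1/5; P(next child type A) = 3/4.
Weighted sum = 19/20.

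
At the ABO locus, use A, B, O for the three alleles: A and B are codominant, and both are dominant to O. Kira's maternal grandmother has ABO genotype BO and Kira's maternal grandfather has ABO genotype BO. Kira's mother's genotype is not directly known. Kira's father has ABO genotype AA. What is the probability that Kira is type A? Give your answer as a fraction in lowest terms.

1/2

Kira's mother's ABO genotype from BO × BO: 1/4 BB, 1/2 BO, 1/4 OO.
Crossing each possibility with the father AA and summing P(type A): 1/4·0 + 1/2·1/2 + 1/4·1 = 1/2.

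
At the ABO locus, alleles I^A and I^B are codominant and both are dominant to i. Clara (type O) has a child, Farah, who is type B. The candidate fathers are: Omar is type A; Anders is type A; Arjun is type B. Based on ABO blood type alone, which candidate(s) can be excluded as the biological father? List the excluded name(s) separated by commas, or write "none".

A candidate is excluded only if no genotype consistent with his phenotype could produce a type B child with a type O mother.
Omar (type A): no genotype consistent with that phenotype can produce a type-B child with a type-O mother.
Anders (type A): no genotype consistent with that phenotype can produce a type-B child with a type-O mother.

Omar, Anders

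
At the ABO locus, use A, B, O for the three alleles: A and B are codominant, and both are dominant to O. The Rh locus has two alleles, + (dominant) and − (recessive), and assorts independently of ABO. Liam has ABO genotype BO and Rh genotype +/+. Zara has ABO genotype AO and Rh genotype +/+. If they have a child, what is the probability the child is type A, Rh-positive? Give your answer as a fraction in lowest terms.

1/4

ABO cross BO × AO → offspring phenotypes: 1/4 O, 1/4 A, 1/4 B, 1/4 AB.
Rh cross +/+ × +/+ → 1 Rh+.
Independent loci: P(type A, Rh-positive) = 1/4 × 1 = 1/4.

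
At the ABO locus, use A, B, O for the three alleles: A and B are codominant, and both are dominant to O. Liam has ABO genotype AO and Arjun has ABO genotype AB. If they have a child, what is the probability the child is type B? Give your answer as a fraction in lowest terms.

1/4

ABO cross AO × AB → offspring phenotypes: 1/2 A, 1/4 B, 1/4 AB.
So P(type B) = 1/4.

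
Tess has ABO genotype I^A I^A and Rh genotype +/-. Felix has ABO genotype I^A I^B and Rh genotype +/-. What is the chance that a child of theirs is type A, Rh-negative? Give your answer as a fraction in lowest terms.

ABO cross I^A I^A × I^A I^B → offspring phenotypes: 1/2 A, 1/2 AB.
Rh cross +/- × +/- → 3/4 Rh+, 1/4 Rh-.
Independent loci: P(type A, Rh-negative) = 1/2 × 1/4 = 1/8.

1/8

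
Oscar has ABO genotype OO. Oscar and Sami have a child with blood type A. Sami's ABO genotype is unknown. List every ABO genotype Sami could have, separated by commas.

AA, AB, AO

For each candidate genotype of Sami, check whether crossing it with OO can produce every observed child phenotype.
  AA → possible child types {A} ✓
  AB → possible child types {A, B} ✓
  AO → possible child types {O, A} ✓
  BB → possible child types {B} ✗
  BO → possible child types {O, B} ✗
  OO → possible child types {O} ✗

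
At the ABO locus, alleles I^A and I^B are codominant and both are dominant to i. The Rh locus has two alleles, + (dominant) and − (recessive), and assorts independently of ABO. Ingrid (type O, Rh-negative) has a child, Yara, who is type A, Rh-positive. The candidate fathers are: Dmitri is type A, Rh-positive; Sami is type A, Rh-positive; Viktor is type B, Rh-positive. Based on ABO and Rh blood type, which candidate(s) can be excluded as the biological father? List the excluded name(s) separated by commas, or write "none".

Viktor

A candidate is excluded only if no genotype consistent with his phenotype could produce a type A, Rh-positive child with a type O, Rh-negative mother.
Viktor (type B, Rh+): no genotype consistent with that phenotype can produce a type-A Rh+ child with a type-O mother.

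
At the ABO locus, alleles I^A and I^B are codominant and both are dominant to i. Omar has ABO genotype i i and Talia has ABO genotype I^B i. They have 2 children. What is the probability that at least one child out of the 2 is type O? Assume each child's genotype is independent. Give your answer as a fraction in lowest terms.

ABO cross i i × I^B i → 1/2 O, 1/2 B.
So P(type O) = 1/2 per child.
P(none) = (1/2)^2 = 1/4; P(at least one) = 1 − 1/4 = 3/4.

3/4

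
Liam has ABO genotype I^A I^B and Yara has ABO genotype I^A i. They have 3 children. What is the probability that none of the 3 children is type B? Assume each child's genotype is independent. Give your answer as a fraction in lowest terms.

ABO cross I^A I^B × I^A i → 1/2 A, 1/4 B, 1/4 AB.
So P(type B) = 1/4 per child.
P(not type B) = 3/4 for one child; (3/4)^3 = 27/64.

27/64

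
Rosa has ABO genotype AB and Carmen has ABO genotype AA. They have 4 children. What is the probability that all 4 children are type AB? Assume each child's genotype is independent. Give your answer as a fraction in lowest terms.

1/16

ABO cross AB × AA → 1/2 A, 1/2 AB.
So P(type AB) = 1/2 per child.
All 4 independent: (1/2)^4 = 1/16.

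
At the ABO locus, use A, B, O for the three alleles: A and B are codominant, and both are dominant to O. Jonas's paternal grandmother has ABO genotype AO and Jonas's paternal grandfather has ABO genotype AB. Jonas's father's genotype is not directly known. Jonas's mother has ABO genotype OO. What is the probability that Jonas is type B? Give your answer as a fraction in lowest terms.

1/4

Jonas's father's ABO genotype from AO × AB: 1/4 AA, 1/4 AB, 1/4 AO, 1/4 BO.
Crossing each possibility with the mother OO and summing P(type B): 1/4·0 + 1/4·1/2 + 1/4·0 + 1/4·1/2 = 1/4.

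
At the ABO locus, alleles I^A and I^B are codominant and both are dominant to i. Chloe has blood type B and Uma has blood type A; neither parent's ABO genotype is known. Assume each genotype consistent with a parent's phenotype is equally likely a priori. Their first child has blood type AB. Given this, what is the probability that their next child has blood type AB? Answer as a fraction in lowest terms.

Possible genotypes: Chloe ∈ {I^B I^B, I^B i}; Uma ∈ {I^A I^A, I^A i}.
Weight each parental genotype pair by prior × P(type-AB child):
  I^B I^B × I^A I^A: posterior weight 4/9; P(next child type AB) = 1.
  I^B I^B × I^A i: posterior weight 2/9; P(next child type AB) = 1/2.
  I^B i × I^A I^A: posterior weight 2/9; P(next child type AB) = 1/2.
  I^B i × I^A i: posterior weight 1/9; P(next child type AB) = 1/4.
Weighted sum = 25/36.

25/36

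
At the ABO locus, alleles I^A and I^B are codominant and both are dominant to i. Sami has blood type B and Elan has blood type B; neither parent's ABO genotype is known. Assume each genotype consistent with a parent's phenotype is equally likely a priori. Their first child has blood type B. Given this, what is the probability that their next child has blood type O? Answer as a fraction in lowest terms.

1/20

Possible genotypes: Sami ∈ {I^B I^B, I^B i}; Elan ∈ {I^B I^B, I^B i}.
Weight each parental genotype pair by prior × P(type-B child):
  I^B I^B × I^B I^B: posterior weight 4/15; P(next child type O) = 0.
  I^B I^B × I^B i: posterior weight 4/15; P(next child type O) = 0.
  I^B i × I^B I^B: posterior weight 4/15; P(next child type O) = 0.
  I^B i × I^B i: posterior weight 1/5; P(next child type O) = 1/4.
Weighted sum = 1/20.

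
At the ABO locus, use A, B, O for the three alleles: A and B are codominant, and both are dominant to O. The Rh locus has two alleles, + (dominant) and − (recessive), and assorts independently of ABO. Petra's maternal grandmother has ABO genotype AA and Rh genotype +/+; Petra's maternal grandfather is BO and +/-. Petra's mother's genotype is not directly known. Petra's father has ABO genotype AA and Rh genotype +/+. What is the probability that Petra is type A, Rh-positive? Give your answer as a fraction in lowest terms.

Petra's mother's ABO genotype from AA × BO: 1/2 AB, 1/2 AO.
Crossing each possibility with the father AA and summing P(type A): 1/2·1/2 + 1/2·1 = 3/4.
Similarly for Rh via the mother's Rh distribution: P(Rh+) = 1.
Independent loci: 3/4 × 1 = 3/4.

3/4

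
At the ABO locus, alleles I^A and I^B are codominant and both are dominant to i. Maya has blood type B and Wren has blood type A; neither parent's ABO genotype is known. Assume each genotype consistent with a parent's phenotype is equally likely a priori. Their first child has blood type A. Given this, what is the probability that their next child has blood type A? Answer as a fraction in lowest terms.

5/12

Possible genotypes: Maya ∈ {I^B I^B, I^B i}; Wren ∈ {I^A I^A, I^A i}.
Weight each parental genotype pair by prior × P(type-A child):
  I^B i × I^A I^A: posterior weight 2/3; P(next child type A) = 1/2.
  I^B i × I^A i: posterior weight 1/3; P(next child type A) = 1/4.
Weighted sum = 5/12.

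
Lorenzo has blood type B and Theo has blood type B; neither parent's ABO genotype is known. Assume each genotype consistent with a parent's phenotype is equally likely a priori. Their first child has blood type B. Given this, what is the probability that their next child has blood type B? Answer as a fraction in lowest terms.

Possible genotypes: Lorenzo ∈ {I^B I^B, I^B i}; Theo ∈ {I^B I^B, I^B i}.
Weight each parental genotype pair by prior × P(type-B child):
  I^B I^B × I^B I^B: posterior weight 4/15; P(next child type B) = 1.
  I^B I^B × I^B i: posterior weight 4/15; P(next child type B) = 1.
  I^B i × I^B I^B: posterior weight 4/15; P(next child type B) = 1.
  I^B i × I^B i: posterior weight 1/5; P(next child type B) = 3/4.
Weighted sum = 19/20.

19/20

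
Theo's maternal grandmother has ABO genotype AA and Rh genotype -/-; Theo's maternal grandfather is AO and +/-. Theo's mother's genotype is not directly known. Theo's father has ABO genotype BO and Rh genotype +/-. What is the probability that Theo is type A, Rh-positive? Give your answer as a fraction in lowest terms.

Theo's mother's ABO genotype from AA × AO: 1/2 AA, 1/2 AO.
Crossing each possibility with the father BO and summing P(type A): 1/2·1/2 + 1/2·1/4 = 3/8.
Similarly for Rh via the mother's Rh distribution: P(Rh+) = 5/8.
Independent loci: 3/8 × 5/8 = 15/64.

15/64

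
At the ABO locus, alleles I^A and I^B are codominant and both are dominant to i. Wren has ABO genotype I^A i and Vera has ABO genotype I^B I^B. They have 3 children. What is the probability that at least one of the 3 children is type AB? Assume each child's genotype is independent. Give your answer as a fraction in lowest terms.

ABO cross I^A i × I^B I^B → 1/2 B, 1/2 AB.
So P(type AB) = 1/2 per child.
P(none) = (1/2)^3 = 1/8; P(at least one) = 1 − 1/8 = 7/8.

7/8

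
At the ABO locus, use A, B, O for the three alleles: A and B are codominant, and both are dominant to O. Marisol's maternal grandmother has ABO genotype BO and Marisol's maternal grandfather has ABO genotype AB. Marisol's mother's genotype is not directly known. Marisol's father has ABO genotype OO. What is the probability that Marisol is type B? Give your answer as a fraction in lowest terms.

Marisol's mother's ABO genotype from BO × AB: 1/4 AB, 1/4 AO, 1/4 BB, 1/4 BO.
Crossing each possibility with the father OO and summing P(type B): 1/4·1/2 + 1/4·0 + 1/4·1 + 1/4·1/2 = 1/2.

1/2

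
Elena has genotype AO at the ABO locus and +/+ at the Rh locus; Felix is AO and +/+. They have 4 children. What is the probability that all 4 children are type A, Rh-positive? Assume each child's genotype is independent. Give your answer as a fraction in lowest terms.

81/256

ABO cross AO × AO → 1/4 O, 3/4 A.
Rh cross +/+ × +/+ → 1 Rh+; so P(type A, Rh-positive) = 3/4 × 1 = 3/4 per child.
All 4 independent: (3/4)^4 = 81/256.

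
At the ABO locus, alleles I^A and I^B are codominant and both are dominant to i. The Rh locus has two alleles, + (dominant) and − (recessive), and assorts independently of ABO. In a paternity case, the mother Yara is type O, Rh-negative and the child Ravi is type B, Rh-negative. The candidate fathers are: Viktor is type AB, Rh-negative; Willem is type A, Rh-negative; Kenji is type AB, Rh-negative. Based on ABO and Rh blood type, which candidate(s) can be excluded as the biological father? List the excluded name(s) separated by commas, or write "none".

A candidate is excluded only if no genotype consistent with his phenotype could produce a type B, Rh-negative child with a type O, Rh-negative mother.
Willem (type A, Rh-): no genotype consistent with that phenotype can produce a type-B Rh- child with a type-O mother.

Willem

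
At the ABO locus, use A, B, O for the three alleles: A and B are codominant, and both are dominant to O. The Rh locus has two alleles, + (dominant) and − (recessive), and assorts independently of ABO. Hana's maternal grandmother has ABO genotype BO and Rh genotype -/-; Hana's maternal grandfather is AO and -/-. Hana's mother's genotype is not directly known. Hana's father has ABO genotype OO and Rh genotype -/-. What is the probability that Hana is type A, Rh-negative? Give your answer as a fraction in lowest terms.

Hana's mother's ABO genotype from BO × AO: 1/4 AB, 1/4 AO, 1/4 BO, 1/4 OO.
Crossing each possibility with the father OO and summing P(type A): 1/4·1/2 + 1/4·1/2 + 1/4·0 + 1/4·0 = 1/4.
Similarly for Rh via the mother's Rh distribution: P(Rh-) = 1.
Independent loci: 1/4 × 1 = 1/4.

1/4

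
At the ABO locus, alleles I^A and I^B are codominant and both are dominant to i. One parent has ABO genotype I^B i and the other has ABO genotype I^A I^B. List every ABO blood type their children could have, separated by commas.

A, B, AB

Gametes from I^B i × I^A I^B give offspring ABO genotypes I^A I^B, I^A i, I^B I^B, I^B i, i.e. phenotypes A, B, AB.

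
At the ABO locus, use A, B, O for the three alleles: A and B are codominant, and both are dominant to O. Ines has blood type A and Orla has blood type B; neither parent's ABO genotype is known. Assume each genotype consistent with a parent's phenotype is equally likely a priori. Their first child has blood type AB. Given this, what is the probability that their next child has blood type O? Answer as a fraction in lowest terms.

1/36

Possible genotypes: Ines ∈ {AA, AO}; Orla ∈ {BB, BO}.
Weight each parental genotype pair by prior × P(type-AB child):
  AA × BB: posterior weight 4/9; P(next child type O) = 0.
  AA × BO: posterior weight 2/9; P(next child type O) = 0.
  AO × BB: posterior weight 2/9; P(next child type O) = 0.
  AO × BO: posterior weight 1/9; P(next child type O) = 1/4.
Weighted sum = 1/36.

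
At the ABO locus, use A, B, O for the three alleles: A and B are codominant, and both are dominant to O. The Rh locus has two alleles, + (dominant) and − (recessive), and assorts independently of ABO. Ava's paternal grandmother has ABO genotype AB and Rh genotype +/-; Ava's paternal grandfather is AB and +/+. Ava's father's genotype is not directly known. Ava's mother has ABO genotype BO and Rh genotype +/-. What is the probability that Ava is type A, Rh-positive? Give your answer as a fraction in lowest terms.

7/32

Ava's father's ABO genotype from AB × AB: 1/4 AA, 1/2 AB, 1/4 BB.
Crossing each possibility with the mother BO and summing P(type A): 1/4·1/2 + 1/2·1/4 + 1/4·0 = 1/4.
Similarly for Rh via the father's Rh distribution: P(Rh+) = 7/8.
Independent loci: 1/4 × 7/8 = 7/32.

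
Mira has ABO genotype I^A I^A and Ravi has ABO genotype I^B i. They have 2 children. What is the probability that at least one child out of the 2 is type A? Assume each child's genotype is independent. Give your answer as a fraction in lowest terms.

3/4

ABO cross I^A I^A × I^B i → 1/2 A, 1/2 AB.
So P(type A) = 1/2 per child.
P(none) = (1/2)^2 = 1/4; P(at least one) = 1 − 1/4 = 3/4.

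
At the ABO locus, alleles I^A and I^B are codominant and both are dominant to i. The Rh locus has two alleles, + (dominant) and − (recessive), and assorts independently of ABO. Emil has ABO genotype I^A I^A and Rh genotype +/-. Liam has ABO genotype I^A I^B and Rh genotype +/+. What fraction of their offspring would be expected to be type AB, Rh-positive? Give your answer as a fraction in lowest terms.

1/2

ABO cross I^A I^A × I^A I^B → offspring phenotypes: 1/2 A, 1/2 AB.
Rh cross +/- × +/+ → 1 Rh+.
Independent loci: P(type AB, Rh-positive) = 1/2 × 1 = 1/2.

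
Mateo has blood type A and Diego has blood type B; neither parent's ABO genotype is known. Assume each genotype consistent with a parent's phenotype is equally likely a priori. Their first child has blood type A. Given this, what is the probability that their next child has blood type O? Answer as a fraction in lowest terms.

Possible genotypes: Mateo ∈ {AA, AO}; Diego ∈ {BB, BO}.
Weight each parental genotype pair by prior × P(type-A child):
  AA × BO: posterior weight 2/3; P(next child type O) = 0.
  AO × BO: posterior weight 1/3; P(next child type O) = 1/4.
Weighted sum = 1/12.

1/12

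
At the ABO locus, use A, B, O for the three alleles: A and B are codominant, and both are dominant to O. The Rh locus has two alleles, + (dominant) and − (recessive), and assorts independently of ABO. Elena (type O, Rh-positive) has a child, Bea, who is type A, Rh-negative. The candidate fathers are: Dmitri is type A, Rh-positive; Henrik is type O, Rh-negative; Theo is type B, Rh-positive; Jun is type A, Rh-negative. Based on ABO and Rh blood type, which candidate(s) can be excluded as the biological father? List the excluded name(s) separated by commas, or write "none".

A candidate is excluded only if no genotype consistent with his phenotype could produce a type A, Rh-negative child with a type O, Rh-positive mother.
Henrik (type O, Rh-): no genotype consistent with that phenotype can produce a type-A Rh- child with a type-O mother.
Theo (type B, Rh+): no genotype consistent with that phenotype can produce a type-A Rh- child with a type-O mother.

Henrik, Theo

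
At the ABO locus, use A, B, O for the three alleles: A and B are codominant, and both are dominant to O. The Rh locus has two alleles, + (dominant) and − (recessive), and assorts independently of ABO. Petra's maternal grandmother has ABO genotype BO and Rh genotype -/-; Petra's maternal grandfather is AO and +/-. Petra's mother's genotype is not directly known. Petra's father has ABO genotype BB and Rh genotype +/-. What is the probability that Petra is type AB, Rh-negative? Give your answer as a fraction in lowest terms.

3/32

Petra's mother's ABO genotype from BO × AO: 1/4 AB, 1/4 AO, 1/4 BO, 1/4 OO.
Crossing each possibility with the father BB and summing P(type AB): 1/4·1/2 + 1/4·1/2 + 1/4·0 + 1/4·0 = 1/4.
Similarly for Rh via the mother's Rh distribution: P(Rh-) = 3/8.
Independent loci: 1/4 × 3/8 = 3/32.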